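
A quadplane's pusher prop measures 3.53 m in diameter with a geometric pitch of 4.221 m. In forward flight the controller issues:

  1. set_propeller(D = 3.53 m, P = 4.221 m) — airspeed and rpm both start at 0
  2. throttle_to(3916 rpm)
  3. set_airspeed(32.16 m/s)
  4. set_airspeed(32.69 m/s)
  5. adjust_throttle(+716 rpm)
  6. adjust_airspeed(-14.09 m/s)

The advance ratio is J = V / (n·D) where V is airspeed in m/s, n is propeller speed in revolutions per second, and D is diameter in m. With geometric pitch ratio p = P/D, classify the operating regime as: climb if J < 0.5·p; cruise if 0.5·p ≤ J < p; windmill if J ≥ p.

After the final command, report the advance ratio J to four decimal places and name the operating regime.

J = 0.0683, regime = climb

set_propeller: D = 3.53 m, P = 4.221 m (p = P/D = 1.195751); state ← (V=0, rpm=0)
throttle_to(3916): rpm ← 3916
set_airspeed(32.16): V ← 32.16 m/s
set_airspeed(32.69): V ← 32.69 m/s
adjust_throttle(+716): rpm ← 3916 +716 = 4632
adjust_airspeed(-14.09): V ← 32.69 -14.09 = 18.6 m/s
final state: V = 18.6 m/s, rpm = 4632 → n = rpm/60 = 77.200000 rev/s
J = V / (n·D) = 18.6 / (77.200000 × 3.53) = 0.068253
regime bands: climb J<0.5979 | cruise [0.5979, 1.1958) | windmill J≥1.1958
J = 0.0683 → climb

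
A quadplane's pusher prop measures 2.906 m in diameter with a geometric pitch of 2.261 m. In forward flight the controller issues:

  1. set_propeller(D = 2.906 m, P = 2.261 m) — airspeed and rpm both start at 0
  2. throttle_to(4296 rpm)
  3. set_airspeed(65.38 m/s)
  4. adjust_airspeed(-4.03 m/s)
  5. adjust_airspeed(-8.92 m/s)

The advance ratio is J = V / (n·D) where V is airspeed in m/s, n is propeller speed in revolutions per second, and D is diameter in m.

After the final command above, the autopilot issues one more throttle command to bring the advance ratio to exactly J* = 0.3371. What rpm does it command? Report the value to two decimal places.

rpm = 3211.27

set_propeller: D = 2.906 m, P = 2.261 m (p = P/D = 0.778045); state ← (V=0, rpm=0)
throttle_to(4296): rpm ← 4296
set_airspeed(65.38): V ← 65.38 m/s
adjust_airspeed(-4.03): V ← 65.38 -4.03 = 61.35 m/s
adjust_airspeed(-8.92): V ← 61.35 -8.92 = 52.43 m/s
final state: V = 52.43 m/s, rpm = 4296 → n = rpm/60 = 71.600000 rev/s
target J* = 0.3371; solve J* = V/(n·D) for n: n = V/(J*·D) = 52.43/(0.3371 × 2.906) = 53.521157 rev/s
rpm = 60·n = 3211.269434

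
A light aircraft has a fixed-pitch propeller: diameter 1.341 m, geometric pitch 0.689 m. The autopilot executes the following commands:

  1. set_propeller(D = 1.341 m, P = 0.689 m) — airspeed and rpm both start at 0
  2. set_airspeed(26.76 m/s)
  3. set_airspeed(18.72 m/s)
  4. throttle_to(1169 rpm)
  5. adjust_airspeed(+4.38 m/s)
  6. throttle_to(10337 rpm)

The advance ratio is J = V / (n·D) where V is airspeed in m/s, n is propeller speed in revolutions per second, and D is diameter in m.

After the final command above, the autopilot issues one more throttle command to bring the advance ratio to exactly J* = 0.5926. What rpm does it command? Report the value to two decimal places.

rpm = 1744.11

set_propeller: D = 1.341 m, P = 0.689 m (p = P/D = 0.513796); state ← (V=0, rpm=0)
set_airspeed(26.76): V ← 26.76 m/s
set_airspeed(18.72): V ← 18.72 m/s
throttle_to(1169): rpm ← 1169
adjust_airspeed(+4.38): V ← 18.72 +4.38 = 23.1 m/s
throttle_to(10337): rpm ← 10337
final state: V = 23.1 m/s, rpm = 10337 → n = rpm/60 = 172.283333 rev/s
target J* = 0.5926; solve J* = V/(n·D) for n: n = V/(J*·D) = 23.1/(0.5926 × 1.341) = 29.068429 rev/s
rpm = 60·n = 1744.105715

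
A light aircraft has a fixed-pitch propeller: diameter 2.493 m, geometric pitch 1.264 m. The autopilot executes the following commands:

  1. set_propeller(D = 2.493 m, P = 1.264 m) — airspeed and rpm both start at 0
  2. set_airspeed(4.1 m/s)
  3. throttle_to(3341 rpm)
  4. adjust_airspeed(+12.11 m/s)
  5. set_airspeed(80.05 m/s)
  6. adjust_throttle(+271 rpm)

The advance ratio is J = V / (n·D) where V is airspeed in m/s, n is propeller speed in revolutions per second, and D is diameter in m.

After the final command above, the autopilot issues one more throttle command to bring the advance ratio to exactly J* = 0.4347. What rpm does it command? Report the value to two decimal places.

set_propeller: D = 2.493 m, P = 1.264 m (p = P/D = 0.507020); state ← (V=0, rpm=0)
set_airspeed(4.1): V ← 4.1 m/s
throttle_to(3341): rpm ← 3341
adjust_airspeed(+12.11): V ← 4.1 +12.11 = 16.21 m/s
set_airspeed(80.05): V ← 80.05 m/s
adjust_throttle(+271): rpm ← 3341 +271 = 3612
final state: V = 80.05 m/s, rpm = 3612 → n = rpm/60 = 60.200000 rev/s
target J* = 0.4347; solve J* = V/(n·D) for n: n = V/(J*·D) = 80.05/(0.4347 × 2.493) = 73.866823 rev/s
rpm = 60·n = 4432.009350

rpm = 4432.01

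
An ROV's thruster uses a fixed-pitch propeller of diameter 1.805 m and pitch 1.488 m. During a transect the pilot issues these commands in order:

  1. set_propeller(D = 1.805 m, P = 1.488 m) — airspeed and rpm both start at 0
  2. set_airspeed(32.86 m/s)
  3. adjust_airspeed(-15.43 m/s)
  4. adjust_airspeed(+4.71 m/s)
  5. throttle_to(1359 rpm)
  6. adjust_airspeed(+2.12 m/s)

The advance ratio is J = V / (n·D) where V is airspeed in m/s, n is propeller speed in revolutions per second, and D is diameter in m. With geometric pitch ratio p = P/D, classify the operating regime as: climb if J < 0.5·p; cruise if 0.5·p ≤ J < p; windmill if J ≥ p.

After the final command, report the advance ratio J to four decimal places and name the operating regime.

J = 0.5934, regime = cruise

set_propeller: D = 1.805 m, P = 1.488 m (p = P/D = 0.824377); state ← (V=0, rpm=0)
set_airspeed(32.86): V ← 32.86 m/s
adjust_airspeed(-15.43): V ← 32.86 -15.43 = 17.43 m/s
adjust_airspeed(+4.71): V ← 17.43 +4.71 = 22.14 m/s
throttle_to(1359): rpm ← 1359
adjust_airspeed(+2.12): V ← 22.14 +2.12 = 24.26 m/s
final state: V = 24.26 m/s, rpm = 1359 → n = rpm/60 = 22.650000 rev/s
J = V / (n·D) = 24.26 / (22.650000 × 1.805) = 0.593397
regime bands: climb J<0.4122 | cruise [0.4122, 0.8244) | windmill J≥0.8244
J = 0.5934 → cruise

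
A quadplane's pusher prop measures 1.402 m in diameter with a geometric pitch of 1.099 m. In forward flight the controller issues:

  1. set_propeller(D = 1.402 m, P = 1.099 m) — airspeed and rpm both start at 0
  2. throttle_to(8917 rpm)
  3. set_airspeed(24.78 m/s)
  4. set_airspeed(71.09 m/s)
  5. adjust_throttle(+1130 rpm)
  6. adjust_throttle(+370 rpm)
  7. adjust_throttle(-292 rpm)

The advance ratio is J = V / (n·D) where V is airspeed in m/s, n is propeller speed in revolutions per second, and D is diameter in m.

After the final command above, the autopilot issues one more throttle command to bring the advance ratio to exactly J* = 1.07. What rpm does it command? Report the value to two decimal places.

set_propeller: D = 1.402 m, P = 1.099 m (p = P/D = 0.783880); state ← (V=0, rpm=0)
throttle_to(8917): rpm ← 8917
set_airspeed(24.78): V ← 24.78 m/s
set_airspeed(71.09): V ← 71.09 m/s
adjust_throttle(+1130): rpm ← 8917 +1130 = 10047
adjust_throttle(+370): rpm ← 10047 +370 = 10417
adjust_throttle(-292): rpm ← 10417 -292 = 10125
final state: V = 71.09 m/s, rpm = 10125 → n = rpm/60 = 168.750000 rev/s
target J* = 1.07; solve J* = V/(n·D) for n: n = V/(J*·D) = 71.09/(1.07 × 1.402) = 47.388910 rev/s
rpm = 60·n = 2843.334622

rpm = 2843.33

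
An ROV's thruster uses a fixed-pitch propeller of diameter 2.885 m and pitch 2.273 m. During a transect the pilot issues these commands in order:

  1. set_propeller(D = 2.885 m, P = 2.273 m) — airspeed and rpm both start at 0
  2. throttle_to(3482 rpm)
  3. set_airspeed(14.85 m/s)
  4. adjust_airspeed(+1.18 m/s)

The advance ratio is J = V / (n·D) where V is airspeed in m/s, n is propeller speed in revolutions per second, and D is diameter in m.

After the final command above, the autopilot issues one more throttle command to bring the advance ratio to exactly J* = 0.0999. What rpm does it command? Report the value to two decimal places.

set_propeller: D = 2.885 m, P = 2.273 m (p = P/D = 0.787868); state ← (V=0, rpm=0)
throttle_to(3482): rpm ← 3482
set_airspeed(14.85): V ← 14.85 m/s
adjust_airspeed(+1.18): V ← 14.85 +1.18 = 16.03 m/s
final state: V = 16.03 m/s, rpm = 3482 → n = rpm/60 = 58.033333 rev/s
target J* = 0.0999; solve J* = V/(n·D) for n: n = V/(J*·D) = 16.03/(0.0999 × 2.885) = 55.618877 rev/s
rpm = 60·n = 3337.132627

rpm = 3337.13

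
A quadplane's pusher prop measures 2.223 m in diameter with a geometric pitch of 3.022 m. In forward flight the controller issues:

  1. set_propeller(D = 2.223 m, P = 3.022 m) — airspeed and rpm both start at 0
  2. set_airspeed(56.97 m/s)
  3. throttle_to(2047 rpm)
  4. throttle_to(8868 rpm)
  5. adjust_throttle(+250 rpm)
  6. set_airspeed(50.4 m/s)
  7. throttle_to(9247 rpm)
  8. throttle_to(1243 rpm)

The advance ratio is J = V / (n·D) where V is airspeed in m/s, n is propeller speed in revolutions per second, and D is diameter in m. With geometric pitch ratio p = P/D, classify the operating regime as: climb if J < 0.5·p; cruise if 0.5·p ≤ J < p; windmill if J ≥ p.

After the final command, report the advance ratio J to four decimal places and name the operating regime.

set_propeller: D = 2.223 m, P = 3.022 m (p = P/D = 1.359424); state ← (V=0, rpm=0)
set_airspeed(56.97): V ← 56.97 m/s
throttle_to(2047): rpm ← 2047
throttle_to(8868): rpm ← 8868
adjust_throttle(+250): rpm ← 8868 +250 = 9118
set_airspeed(50.4): V ← 50.4 m/s
throttle_to(9247): rpm ← 9247
throttle_to(1243): rpm ← 1243
final state: V = 50.4 m/s, rpm = 1243 → n = rpm/60 = 20.716667 rev/s
J = V / (n·D) = 50.4 / (20.716667 × 2.223) = 1.094388
regime bands: climb J<0.6797 | cruise [0.6797, 1.3594) | windmill J≥1.3594
J = 1.0944 → cruise

J = 1.0944, regime = cruise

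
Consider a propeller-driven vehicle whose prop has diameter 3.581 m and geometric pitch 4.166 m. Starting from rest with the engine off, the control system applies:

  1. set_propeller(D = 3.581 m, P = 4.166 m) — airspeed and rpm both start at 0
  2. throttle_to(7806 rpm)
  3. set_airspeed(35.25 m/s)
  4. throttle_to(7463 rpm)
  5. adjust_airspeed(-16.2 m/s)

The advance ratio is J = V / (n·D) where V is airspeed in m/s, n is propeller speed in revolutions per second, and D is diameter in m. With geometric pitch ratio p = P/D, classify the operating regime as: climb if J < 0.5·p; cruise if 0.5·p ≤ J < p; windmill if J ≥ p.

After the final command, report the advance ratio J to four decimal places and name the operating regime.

set_propeller: D = 3.581 m, P = 4.166 m (p = P/D = 1.163362); state ← (V=0, rpm=0)
throttle_to(7806): rpm ← 7806
set_airspeed(35.25): V ← 35.25 m/s
throttle_to(7463): rpm ← 7463
adjust_airspeed(-16.2): V ← 35.25 -16.2 = 19.05 m/s
final state: V = 19.05 m/s, rpm = 7463 → n = rpm/60 = 124.383333 rev/s
J = V / (n·D) = 19.05 / (124.383333 × 3.581) = 0.042769
regime bands: climb J<0.5817 | cruise [0.5817, 1.1634) | windmill J≥1.1634
J = 0.0428 → climb

J = 0.0428, regime = climb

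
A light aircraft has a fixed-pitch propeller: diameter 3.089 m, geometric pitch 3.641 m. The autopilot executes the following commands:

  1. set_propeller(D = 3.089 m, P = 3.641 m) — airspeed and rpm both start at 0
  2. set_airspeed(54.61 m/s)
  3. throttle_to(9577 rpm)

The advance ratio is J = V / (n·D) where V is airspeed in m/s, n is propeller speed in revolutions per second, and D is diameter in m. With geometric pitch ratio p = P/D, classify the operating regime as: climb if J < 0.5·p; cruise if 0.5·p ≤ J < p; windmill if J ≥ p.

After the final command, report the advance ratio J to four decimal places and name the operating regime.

set_propeller: D = 3.089 m, P = 3.641 m (p = P/D = 1.178699); state ← (V=0, rpm=0)
set_airspeed(54.61): V ← 54.61 m/s
throttle_to(9577): rpm ← 9577
final state: V = 54.61 m/s, rpm = 9577 → n = rpm/60 = 159.616667 rev/s
J = V / (n·D) = 54.61 / (159.616667 × 3.089) = 0.110758
regime bands: climb J<0.5893 | cruise [0.5893, 1.1787) | windmill J≥1.1787
J = 0.1108 → climb

J = 0.1108, regime = climb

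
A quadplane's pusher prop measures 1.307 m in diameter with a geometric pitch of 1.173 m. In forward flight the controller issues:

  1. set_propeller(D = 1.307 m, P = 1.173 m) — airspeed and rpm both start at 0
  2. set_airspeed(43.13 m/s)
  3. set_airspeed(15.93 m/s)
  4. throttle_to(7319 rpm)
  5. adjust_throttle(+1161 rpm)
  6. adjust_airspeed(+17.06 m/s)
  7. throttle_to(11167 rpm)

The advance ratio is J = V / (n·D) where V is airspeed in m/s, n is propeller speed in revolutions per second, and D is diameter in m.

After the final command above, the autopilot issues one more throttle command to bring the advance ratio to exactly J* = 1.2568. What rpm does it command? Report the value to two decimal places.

rpm = 1205.01

set_propeller: D = 1.307 m, P = 1.173 m (p = P/D = 0.897475); state ← (V=0, rpm=0)
set_airspeed(43.13): V ← 43.13 m/s
set_airspeed(15.93): V ← 15.93 m/s
throttle_to(7319): rpm ← 7319
adjust_throttle(+1161): rpm ← 7319 +1161 = 8480
adjust_airspeed(+17.06): V ← 15.93 +17.06 = 32.99 m/s
throttle_to(11167): rpm ← 11167
final state: V = 32.99 m/s, rpm = 11167 → n = rpm/60 = 186.116667 rev/s
target J* = 1.2568; solve J* = V/(n·D) for n: n = V/(J*·D) = 32.99/(1.2568 × 1.307) = 20.083553 rev/s
rpm = 60·n = 1205.013206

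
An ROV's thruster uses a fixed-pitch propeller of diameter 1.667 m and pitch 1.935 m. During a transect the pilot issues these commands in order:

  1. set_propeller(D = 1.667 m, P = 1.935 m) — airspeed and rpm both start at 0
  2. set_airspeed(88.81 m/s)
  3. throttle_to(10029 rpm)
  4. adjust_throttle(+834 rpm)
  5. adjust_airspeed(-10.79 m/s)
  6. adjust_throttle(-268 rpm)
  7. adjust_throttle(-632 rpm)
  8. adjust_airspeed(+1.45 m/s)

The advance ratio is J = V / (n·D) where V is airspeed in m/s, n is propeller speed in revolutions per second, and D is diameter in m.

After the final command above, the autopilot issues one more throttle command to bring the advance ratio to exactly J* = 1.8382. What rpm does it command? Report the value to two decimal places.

set_propeller: D = 1.667 m, P = 1.935 m (p = P/D = 1.160768); state ← (V=0, rpm=0)
set_airspeed(88.81): V ← 88.81 m/s
throttle_to(10029): rpm ← 10029
adjust_throttle(+834): rpm ← 10029 +834 = 10863
adjust_airspeed(-10.79): V ← 88.81 -10.79 = 78.02 m/s
adjust_throttle(-268): rpm ← 10863 -268 = 10595
adjust_throttle(-632): rpm ← 10595 -632 = 9963
adjust_airspeed(+1.45): V ← 78.02 +1.45 = 79.47 m/s
final state: V = 79.47 m/s, rpm = 9963 → n = rpm/60 = 166.050000 rev/s
target J* = 1.8382; solve J* = V/(n·D) for n: n = V/(J*·D) = 79.47/(1.8382 × 1.667) = 25.934319 rev/s
rpm = 60·n = 1556.059150

rpm = 1556.06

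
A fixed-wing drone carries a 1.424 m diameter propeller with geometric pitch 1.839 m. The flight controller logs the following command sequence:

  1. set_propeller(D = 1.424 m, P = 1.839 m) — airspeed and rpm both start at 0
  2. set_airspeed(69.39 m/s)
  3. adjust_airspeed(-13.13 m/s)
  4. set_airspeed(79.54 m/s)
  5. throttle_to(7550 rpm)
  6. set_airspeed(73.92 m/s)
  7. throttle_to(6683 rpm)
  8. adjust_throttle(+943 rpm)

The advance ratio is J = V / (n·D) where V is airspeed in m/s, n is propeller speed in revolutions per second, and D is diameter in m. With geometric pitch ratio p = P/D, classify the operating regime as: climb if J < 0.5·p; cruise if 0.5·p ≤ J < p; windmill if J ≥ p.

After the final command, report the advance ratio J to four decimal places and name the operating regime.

set_propeller: D = 1.424 m, P = 1.839 m (p = P/D = 1.291433); state ← (V=0, rpm=0)
set_airspeed(69.39): V ← 69.39 m/s
adjust_airspeed(-13.13): V ← 69.39 -13.13 = 56.26 m/s
set_airspeed(79.54): V ← 79.54 m/s
throttle_to(7550): rpm ← 7550
set_airspeed(73.92): V ← 73.92 m/s
throttle_to(6683): rpm ← 6683
adjust_throttle(+943): rpm ← 6683 +943 = 7626
final state: V = 73.92 m/s, rpm = 7626 → n = rpm/60 = 127.100000 rev/s
J = V / (n·D) = 73.92 / (127.100000 × 1.424) = 0.408419
regime bands: climb J<0.6457 | cruise [0.6457, 1.2914) | windmill J≥1.2914
J = 0.4084 → climb

J = 0.4084, regime = climb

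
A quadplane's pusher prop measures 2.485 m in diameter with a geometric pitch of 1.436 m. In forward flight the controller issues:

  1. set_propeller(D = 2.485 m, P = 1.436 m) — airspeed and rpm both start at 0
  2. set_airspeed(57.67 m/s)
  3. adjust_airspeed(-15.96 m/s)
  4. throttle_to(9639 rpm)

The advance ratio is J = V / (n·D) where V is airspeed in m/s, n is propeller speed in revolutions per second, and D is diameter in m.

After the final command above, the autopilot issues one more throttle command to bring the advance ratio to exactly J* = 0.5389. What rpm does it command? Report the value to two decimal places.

rpm = 1868.77

set_propeller: D = 2.485 m, P = 1.436 m (p = P/D = 0.577867); state ← (V=0, rpm=0)
set_airspeed(57.67): V ← 57.67 m/s
adjust_airspeed(-15.96): V ← 57.67 -15.96 = 41.71 m/s
throttle_to(9639): rpm ← 9639
final state: V = 41.71 m/s, rpm = 9639 → n = rpm/60 = 160.650000 rev/s
target J* = 0.5389; solve J* = V/(n·D) for n: n = V/(J*·D) = 41.71/(0.5389 × 2.485) = 31.146239 rev/s
rpm = 60·n = 1868.774346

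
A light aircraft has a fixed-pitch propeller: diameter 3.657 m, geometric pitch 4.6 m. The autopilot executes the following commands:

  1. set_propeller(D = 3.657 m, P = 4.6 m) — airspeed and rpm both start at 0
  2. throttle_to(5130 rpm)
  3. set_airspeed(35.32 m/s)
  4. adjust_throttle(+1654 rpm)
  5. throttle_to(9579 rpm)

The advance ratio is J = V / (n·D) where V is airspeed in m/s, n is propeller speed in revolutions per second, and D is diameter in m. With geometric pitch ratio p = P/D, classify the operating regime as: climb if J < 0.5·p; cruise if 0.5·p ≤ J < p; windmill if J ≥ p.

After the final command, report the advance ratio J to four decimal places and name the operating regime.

set_propeller: D = 3.657 m, P = 4.6 m (p = P/D = 1.257862); state ← (V=0, rpm=0)
throttle_to(5130): rpm ← 5130
set_airspeed(35.32): V ← 35.32 m/s
adjust_throttle(+1654): rpm ← 5130 +1654 = 6784
throttle_to(9579): rpm ← 9579
final state: V = 35.32 m/s, rpm = 9579 → n = rpm/60 = 159.650000 rev/s
J = V / (n·D) = 35.32 / (159.650000 × 3.657) = 0.060496
regime bands: climb J<0.6289 | cruise [0.6289, 1.2579) | windmill J≥1.2579
J = 0.0605 → climb

J = 0.0605, regime = climb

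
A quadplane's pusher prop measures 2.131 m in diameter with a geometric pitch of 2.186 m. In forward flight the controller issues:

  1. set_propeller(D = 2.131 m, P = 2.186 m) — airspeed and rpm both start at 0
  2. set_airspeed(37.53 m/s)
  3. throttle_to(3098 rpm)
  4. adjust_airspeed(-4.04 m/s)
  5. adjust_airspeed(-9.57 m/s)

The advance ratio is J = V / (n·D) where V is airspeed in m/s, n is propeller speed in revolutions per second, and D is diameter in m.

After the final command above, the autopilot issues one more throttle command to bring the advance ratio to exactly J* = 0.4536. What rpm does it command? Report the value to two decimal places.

set_propeller: D = 2.131 m, P = 2.186 m (p = P/D = 1.025809); state ← (V=0, rpm=0)
set_airspeed(37.53): V ← 37.53 m/s
throttle_to(3098): rpm ← 3098
adjust_airspeed(-4.04): V ← 37.53 -4.04 = 33.49 m/s
adjust_airspeed(-9.57): V ← 33.49 -9.57 = 23.92 m/s
final state: V = 23.92 m/s, rpm = 3098 → n = rpm/60 = 51.633333 rev/s
target J* = 0.4536; solve J* = V/(n·D) for n: n = V/(J*·D) = 23.92/(0.4536 × 2.131) = 24.745981 rev/s
rpm = 60·n = 1484.758876

rpm = 1484.76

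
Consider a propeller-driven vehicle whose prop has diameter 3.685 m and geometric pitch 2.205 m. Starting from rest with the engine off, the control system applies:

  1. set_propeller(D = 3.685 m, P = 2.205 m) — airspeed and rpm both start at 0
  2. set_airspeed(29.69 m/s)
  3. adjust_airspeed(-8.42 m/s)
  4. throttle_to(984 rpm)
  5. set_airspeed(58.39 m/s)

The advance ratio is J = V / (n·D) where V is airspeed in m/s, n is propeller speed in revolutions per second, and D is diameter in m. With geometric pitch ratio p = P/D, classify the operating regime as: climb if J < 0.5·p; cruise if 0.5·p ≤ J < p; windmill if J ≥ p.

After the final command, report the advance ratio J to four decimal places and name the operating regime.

set_propeller: D = 3.685 m, P = 2.205 m (p = P/D = 0.598372); state ← (V=0, rpm=0)
set_airspeed(29.69): V ← 29.69 m/s
adjust_airspeed(-8.42): V ← 29.69 -8.42 = 21.27 m/s
throttle_to(984): rpm ← 984
set_airspeed(58.39): V ← 58.39 m/s
final state: V = 58.39 m/s, rpm = 984 → n = rpm/60 = 16.400000 rev/s
J = V / (n·D) = 58.39 / (16.400000 × 3.685) = 0.966178
regime bands: climb J<0.2992 | cruise [0.2992, 0.5984) | windmill J≥0.5984
J = 0.9662 → windmill

J = 0.9662, regime = windmill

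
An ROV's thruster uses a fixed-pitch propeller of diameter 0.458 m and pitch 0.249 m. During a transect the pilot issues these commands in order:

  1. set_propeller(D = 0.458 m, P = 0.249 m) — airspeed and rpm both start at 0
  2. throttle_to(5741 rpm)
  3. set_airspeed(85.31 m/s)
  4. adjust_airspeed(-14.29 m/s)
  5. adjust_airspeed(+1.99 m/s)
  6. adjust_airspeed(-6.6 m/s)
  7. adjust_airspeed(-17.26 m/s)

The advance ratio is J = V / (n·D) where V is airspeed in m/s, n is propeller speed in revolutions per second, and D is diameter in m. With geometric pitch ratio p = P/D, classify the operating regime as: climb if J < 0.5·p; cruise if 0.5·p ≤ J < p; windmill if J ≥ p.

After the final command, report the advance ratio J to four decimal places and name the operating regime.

set_propeller: D = 0.458 m, P = 0.249 m (p = P/D = 0.543668); state ← (V=0, rpm=0)
throttle_to(5741): rpm ← 5741
set_airspeed(85.31): V ← 85.31 m/s
adjust_airspeed(-14.29): V ← 85.31 -14.29 = 71.02 m/s
adjust_airspeed(+1.99): V ← 71.02 +1.99 = 73.01 m/s
adjust_airspeed(-6.6): V ← 73.01 -6.6 = 66.41 m/s
adjust_airspeed(-17.26): V ← 66.41 -17.26 = 49.15 m/s
final state: V = 49.15 m/s, rpm = 5741 → n = rpm/60 = 95.683333 rev/s
J = V / (n·D) = 49.15 / (95.683333 × 0.458) = 1.121558
regime bands: climb J<0.2718 | cruise [0.2718, 0.5437) | windmill J≥0.5437
J = 1.1216 → windmill

J = 1.1216, regime = windmill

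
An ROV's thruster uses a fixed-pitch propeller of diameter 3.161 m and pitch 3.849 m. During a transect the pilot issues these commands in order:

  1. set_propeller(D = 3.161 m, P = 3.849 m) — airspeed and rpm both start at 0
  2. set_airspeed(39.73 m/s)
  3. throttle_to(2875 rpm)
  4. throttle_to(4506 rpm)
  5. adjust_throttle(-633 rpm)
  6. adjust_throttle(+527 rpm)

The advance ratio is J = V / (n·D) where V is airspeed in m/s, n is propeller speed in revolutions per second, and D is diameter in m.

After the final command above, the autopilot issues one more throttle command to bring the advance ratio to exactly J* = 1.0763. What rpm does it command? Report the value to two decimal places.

rpm = 700.67

set_propeller: D = 3.161 m, P = 3.849 m (p = P/D = 1.217653); state ← (V=0, rpm=0)
set_airspeed(39.73): V ← 39.73 m/s
throttle_to(2875): rpm ← 2875
throttle_to(4506): rpm ← 4506
adjust_throttle(-633): rpm ← 4506 -633 = 3873
adjust_throttle(+527): rpm ← 3873 +527 = 4400
final state: V = 39.73 m/s, rpm = 4400 → n = rpm/60 = 73.333333 rev/s
target J* = 1.0763; solve J* = V/(n·D) for n: n = V/(J*·D) = 39.73/(1.0763 × 3.161) = 11.677792 rev/s
rpm = 60·n = 700.667509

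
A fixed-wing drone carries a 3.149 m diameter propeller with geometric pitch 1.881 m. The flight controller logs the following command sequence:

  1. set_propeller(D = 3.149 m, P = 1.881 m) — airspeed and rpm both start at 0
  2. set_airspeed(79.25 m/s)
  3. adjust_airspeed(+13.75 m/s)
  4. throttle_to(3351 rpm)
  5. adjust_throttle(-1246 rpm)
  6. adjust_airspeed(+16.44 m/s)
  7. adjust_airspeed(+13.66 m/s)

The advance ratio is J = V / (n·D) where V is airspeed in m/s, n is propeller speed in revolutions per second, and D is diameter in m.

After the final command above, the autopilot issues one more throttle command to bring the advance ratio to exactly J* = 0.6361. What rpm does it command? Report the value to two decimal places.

rpm = 3687.32

set_propeller: D = 3.149 m, P = 1.881 m (p = P/D = 0.597332); state ← (V=0, rpm=0)
set_airspeed(79.25): V ← 79.25 m/s
adjust_airspeed(+13.75): V ← 79.25 +13.75 = 93 m/s
throttle_to(3351): rpm ← 3351
adjust_throttle(-1246): rpm ← 3351 -1246 = 2105
adjust_airspeed(+16.44): V ← 93 +16.44 = 109.44 m/s
adjust_airspeed(+13.66): V ← 109.44 +13.66 = 123.1 m/s
final state: V = 123.1 m/s, rpm = 2105 → n = rpm/60 = 35.083333 rev/s
target J* = 0.6361; solve J* = V/(n·D) for n: n = V/(J*·D) = 123.1/(0.6361 × 3.149) = 61.455392 rev/s
rpm = 60·n = 3687.323550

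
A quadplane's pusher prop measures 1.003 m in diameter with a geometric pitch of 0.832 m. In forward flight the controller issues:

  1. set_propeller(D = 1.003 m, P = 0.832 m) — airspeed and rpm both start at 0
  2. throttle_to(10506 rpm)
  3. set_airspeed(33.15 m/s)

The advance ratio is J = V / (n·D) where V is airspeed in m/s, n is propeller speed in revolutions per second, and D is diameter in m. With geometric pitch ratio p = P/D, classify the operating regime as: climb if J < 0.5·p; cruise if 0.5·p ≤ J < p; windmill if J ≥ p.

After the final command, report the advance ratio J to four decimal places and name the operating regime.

set_propeller: D = 1.003 m, P = 0.832 m (p = P/D = 0.829511); state ← (V=0, rpm=0)
throttle_to(10506): rpm ← 10506
set_airspeed(33.15): V ← 33.15 m/s
final state: V = 33.15 m/s, rpm = 10506 → n = rpm/60 = 175.100000 rev/s
J = V / (n·D) = 33.15 / (175.100000 × 1.003) = 0.188754
regime bands: climb J<0.4148 | cruise [0.4148, 0.8295) | windmill J≥0.8295
J = 0.1888 → climb

J = 0.1888, regime = climb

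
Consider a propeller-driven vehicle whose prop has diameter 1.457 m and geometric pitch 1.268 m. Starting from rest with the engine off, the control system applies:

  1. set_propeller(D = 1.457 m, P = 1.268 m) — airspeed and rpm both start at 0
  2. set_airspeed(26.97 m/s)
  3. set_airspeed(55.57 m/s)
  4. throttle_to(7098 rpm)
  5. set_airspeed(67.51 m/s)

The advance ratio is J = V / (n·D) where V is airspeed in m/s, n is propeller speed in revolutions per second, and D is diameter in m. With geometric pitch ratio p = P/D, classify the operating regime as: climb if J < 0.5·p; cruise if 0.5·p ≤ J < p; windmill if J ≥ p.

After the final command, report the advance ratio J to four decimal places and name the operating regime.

set_propeller: D = 1.457 m, P = 1.268 m (p = P/D = 0.870281); state ← (V=0, rpm=0)
set_airspeed(26.97): V ← 26.97 m/s
set_airspeed(55.57): V ← 55.57 m/s
throttle_to(7098): rpm ← 7098
set_airspeed(67.51): V ← 67.51 m/s
final state: V = 67.51 m/s, rpm = 7098 → n = rpm/60 = 118.300000 rev/s
J = V / (n·D) = 67.51 / (118.300000 × 1.457) = 0.391673
regime bands: climb J<0.4351 | cruise [0.4351, 0.8703) | windmill J≥0.8703
J = 0.3917 → climb

J = 0.3917, regime = climb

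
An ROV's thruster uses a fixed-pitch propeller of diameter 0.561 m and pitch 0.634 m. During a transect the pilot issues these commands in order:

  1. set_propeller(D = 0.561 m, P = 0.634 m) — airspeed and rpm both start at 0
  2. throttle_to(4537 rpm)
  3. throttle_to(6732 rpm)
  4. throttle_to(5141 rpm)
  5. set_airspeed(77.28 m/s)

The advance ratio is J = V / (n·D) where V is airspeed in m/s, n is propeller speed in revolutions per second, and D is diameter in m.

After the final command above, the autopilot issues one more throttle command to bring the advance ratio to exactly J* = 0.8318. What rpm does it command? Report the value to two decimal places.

set_propeller: D = 0.561 m, P = 0.634 m (p = P/D = 1.130125); state ← (V=0, rpm=0)
throttle_to(4537): rpm ← 4537
throttle_to(6732): rpm ← 6732
throttle_to(5141): rpm ← 5141
set_airspeed(77.28): V ← 77.28 m/s
final state: V = 77.28 m/s, rpm = 5141 → n = rpm/60 = 85.683333 rev/s
target J* = 0.8318; solve J* = V/(n·D) for n: n = V/(J*·D) = 77.28/(0.8318 × 0.561) = 165.609534 rev/s
rpm = 60·n = 9936.572063

rpm = 9936.57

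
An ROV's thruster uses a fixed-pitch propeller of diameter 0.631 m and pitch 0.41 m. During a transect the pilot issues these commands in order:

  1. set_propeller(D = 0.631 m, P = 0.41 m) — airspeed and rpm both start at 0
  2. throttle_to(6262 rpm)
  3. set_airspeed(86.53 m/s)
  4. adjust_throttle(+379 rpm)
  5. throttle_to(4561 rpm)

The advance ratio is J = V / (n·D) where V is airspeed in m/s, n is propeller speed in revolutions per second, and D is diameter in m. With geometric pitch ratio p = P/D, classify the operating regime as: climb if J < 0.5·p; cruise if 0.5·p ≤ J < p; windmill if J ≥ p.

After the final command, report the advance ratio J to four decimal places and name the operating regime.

set_propeller: D = 0.631 m, P = 0.41 m (p = P/D = 0.649762); state ← (V=0, rpm=0)
throttle_to(6262): rpm ← 6262
set_airspeed(86.53): V ← 86.53 m/s
adjust_throttle(+379): rpm ← 6262 +379 = 6641
throttle_to(4561): rpm ← 4561
final state: V = 86.53 m/s, rpm = 4561 → n = rpm/60 = 76.016667 rev/s
J = V / (n·D) = 86.53 / (76.016667 × 0.631) = 1.803967
regime bands: climb J<0.3249 | cruise [0.3249, 0.6498) | windmill J≥0.6498
J = 1.8040 → windmill

J = 1.8040, regime = windmill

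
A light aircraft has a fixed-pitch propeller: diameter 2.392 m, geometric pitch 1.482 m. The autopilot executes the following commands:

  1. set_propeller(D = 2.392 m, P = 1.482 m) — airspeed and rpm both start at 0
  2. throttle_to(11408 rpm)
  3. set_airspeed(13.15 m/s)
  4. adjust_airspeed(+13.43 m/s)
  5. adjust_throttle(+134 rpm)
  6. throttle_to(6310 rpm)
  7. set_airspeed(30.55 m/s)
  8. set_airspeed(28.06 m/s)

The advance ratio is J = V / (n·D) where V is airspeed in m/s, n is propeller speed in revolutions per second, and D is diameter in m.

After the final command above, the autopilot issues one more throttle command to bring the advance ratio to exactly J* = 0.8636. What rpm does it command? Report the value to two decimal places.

rpm = 815.01

set_propeller: D = 2.392 m, P = 1.482 m (p = P/D = 0.619565); state ← (V=0, rpm=0)
throttle_to(11408): rpm ← 11408
set_airspeed(13.15): V ← 13.15 m/s
adjust_airspeed(+13.43): V ← 13.15 +13.43 = 26.58 m/s
adjust_throttle(+134): rpm ← 11408 +134 = 11542
throttle_to(6310): rpm ← 6310
set_airspeed(30.55): V ← 30.55 m/s
set_airspeed(28.06): V ← 28.06 m/s
final state: V = 28.06 m/s, rpm = 6310 → n = rpm/60 = 105.166667 rev/s
target J* = 0.8636; solve J* = V/(n·D) for n: n = V/(J*·D) = 28.06/(0.8636 × 2.392) = 13.583568 rev/s
rpm = 60·n = 815.014073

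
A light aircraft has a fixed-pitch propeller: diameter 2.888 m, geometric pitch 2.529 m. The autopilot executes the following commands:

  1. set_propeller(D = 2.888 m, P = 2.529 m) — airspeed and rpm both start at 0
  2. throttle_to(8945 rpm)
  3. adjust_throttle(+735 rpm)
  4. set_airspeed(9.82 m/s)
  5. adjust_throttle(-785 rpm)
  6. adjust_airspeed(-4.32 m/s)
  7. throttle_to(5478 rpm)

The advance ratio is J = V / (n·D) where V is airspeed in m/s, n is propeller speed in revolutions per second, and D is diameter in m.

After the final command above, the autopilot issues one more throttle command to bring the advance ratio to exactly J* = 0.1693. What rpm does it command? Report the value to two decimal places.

set_propeller: D = 2.888 m, P = 2.529 m (p = P/D = 0.875693); state ← (V=0, rpm=0)
throttle_to(8945): rpm ← 8945
adjust_throttle(+735): rpm ← 8945 +735 = 9680
set_airspeed(9.82): V ← 9.82 m/s
adjust_throttle(-785): rpm ← 9680 -785 = 8895
adjust_airspeed(-4.32): V ← 9.82 -4.32 = 5.5 m/s
throttle_to(5478): rpm ← 5478
final state: V = 5.5 m/s, rpm = 5478 → n = rpm/60 = 91.300000 rev/s
target J* = 0.1693; solve J* = V/(n·D) for n: n = V/(J*·D) = 5.5/(0.1693 × 2.888) = 11.248861 rev/s
rpm = 60·n = 674.931648

rpm = 674.93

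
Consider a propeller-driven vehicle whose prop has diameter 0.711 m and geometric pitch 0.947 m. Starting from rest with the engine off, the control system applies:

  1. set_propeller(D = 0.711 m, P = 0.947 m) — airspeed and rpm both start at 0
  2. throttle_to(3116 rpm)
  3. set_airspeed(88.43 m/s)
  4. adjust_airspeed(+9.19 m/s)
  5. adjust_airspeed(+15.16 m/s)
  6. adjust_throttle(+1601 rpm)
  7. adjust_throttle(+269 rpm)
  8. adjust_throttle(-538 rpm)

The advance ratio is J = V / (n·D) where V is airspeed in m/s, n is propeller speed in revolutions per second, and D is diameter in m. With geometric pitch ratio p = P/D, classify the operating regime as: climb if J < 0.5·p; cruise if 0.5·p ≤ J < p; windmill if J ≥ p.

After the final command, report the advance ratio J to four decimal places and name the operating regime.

J = 2.1397, regime = windmill

set_propeller: D = 0.711 m, P = 0.947 m (p = P/D = 1.331927); state ← (V=0, rpm=0)
throttle_to(3116): rpm ← 3116
set_airspeed(88.43): V ← 88.43 m/s
adjust_airspeed(+9.19): V ← 88.43 +9.19 = 97.62 m/s
adjust_airspeed(+15.16): V ← 97.62 +15.16 = 112.78 m/s
adjust_throttle(+1601): rpm ← 3116 +1601 = 4717
adjust_throttle(+269): rpm ← 4717 +269 = 4986
adjust_throttle(-538): rpm ← 4986 -538 = 4448
final state: V = 112.78 m/s, rpm = 4448 → n = rpm/60 = 74.133333 rev/s
J = V / (n·D) = 112.78 / (74.133333 × 0.711) = 2.139681
regime bands: climb J<0.6660 | cruise [0.6660, 1.3319) | windmill J≥1.3319
J = 2.1397 → windmill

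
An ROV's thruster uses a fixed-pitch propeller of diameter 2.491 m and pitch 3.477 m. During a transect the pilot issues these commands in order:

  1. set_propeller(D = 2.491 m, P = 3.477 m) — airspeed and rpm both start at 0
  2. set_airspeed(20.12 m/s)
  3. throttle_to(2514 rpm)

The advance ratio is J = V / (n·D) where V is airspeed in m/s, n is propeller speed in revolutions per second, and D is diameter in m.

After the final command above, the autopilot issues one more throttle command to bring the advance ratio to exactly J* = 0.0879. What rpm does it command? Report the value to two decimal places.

set_propeller: D = 2.491 m, P = 3.477 m (p = P/D = 1.395825); state ← (V=0, rpm=0)
set_airspeed(20.12): V ← 20.12 m/s
throttle_to(2514): rpm ← 2514
final state: V = 20.12 m/s, rpm = 2514 → n = rpm/60 = 41.900000 rev/s
target J* = 0.0879; solve J* = V/(n·D) for n: n = V/(J*·D) = 20.12/(0.0879 × 2.491) = 91.889391 rev/s
rpm = 60·n = 5513.363467

rpm = 5513.36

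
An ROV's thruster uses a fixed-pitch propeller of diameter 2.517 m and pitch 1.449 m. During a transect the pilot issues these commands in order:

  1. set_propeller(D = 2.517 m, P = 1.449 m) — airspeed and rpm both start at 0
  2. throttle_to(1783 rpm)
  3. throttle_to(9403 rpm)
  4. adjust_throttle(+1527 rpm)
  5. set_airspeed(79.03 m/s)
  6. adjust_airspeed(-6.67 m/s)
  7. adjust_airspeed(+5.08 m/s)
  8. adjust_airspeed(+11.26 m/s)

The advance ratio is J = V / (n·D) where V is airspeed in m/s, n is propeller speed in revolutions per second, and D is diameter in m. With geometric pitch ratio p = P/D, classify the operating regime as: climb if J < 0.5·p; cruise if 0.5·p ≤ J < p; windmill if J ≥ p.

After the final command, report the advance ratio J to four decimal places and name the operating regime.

set_propeller: D = 2.517 m, P = 1.449 m (p = P/D = 0.575685); state ← (V=0, rpm=0)
throttle_to(1783): rpm ← 1783
throttle_to(9403): rpm ← 9403
adjust_throttle(+1527): rpm ← 9403 +1527 = 10930
set_airspeed(79.03): V ← 79.03 m/s
adjust_airspeed(-6.67): V ← 79.03 -6.67 = 72.36 m/s
adjust_airspeed(+5.08): V ← 72.36 +5.08 = 77.44 m/s
adjust_airspeed(+11.26): V ← 77.44 +11.26 = 88.7 m/s
final state: V = 88.7 m/s, rpm = 10930 → n = rpm/60 = 182.166667 rev/s
J = V / (n·D) = 88.7 / (182.166667 × 2.517) = 0.193451
regime bands: climb J<0.2878 | cruise [0.2878, 0.5757) | windmill J≥0.5757
J = 0.1935 → climb

J = 0.1935, regime = climb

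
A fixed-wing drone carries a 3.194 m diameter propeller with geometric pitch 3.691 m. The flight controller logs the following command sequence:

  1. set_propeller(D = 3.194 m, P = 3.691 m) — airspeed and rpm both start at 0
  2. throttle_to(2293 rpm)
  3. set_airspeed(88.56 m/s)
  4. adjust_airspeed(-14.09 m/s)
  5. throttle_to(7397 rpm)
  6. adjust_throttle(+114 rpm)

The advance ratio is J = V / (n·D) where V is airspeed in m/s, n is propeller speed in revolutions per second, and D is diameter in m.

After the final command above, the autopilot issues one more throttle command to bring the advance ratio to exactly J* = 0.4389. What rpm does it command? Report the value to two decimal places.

set_propeller: D = 3.194 m, P = 3.691 m (p = P/D = 1.155604); state ← (V=0, rpm=0)
throttle_to(2293): rpm ← 2293
set_airspeed(88.56): V ← 88.56 m/s
adjust_airspeed(-14.09): V ← 88.56 -14.09 = 74.47 m/s
throttle_to(7397): rpm ← 7397
adjust_throttle(+114): rpm ← 7397 +114 = 7511
final state: V = 74.47 m/s, rpm = 7511 → n = rpm/60 = 125.183333 rev/s
target J* = 0.4389; solve J* = V/(n·D) for n: n = V/(J*·D) = 74.47/(0.4389 × 3.194) = 53.122788 rev/s
rpm = 60·n = 3187.367291

rpm = 3187.37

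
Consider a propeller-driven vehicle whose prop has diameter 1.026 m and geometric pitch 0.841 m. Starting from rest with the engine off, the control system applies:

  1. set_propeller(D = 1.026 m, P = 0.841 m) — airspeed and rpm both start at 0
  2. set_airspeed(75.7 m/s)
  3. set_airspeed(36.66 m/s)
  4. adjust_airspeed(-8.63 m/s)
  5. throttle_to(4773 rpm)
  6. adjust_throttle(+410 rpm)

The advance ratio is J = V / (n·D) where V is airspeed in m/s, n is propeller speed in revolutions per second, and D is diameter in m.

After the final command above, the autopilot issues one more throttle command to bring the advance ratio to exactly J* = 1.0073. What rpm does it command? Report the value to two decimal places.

set_propeller: D = 1.026 m, P = 0.841 m (p = P/D = 0.819688); state ← (V=0, rpm=0)
set_airspeed(75.7): V ← 75.7 m/s
set_airspeed(36.66): V ← 36.66 m/s
adjust_airspeed(-8.63): V ← 36.66 -8.63 = 28.03 m/s
throttle_to(4773): rpm ← 4773
adjust_throttle(+410): rpm ← 4773 +410 = 5183
final state: V = 28.03 m/s, rpm = 5183 → n = rpm/60 = 86.383333 rev/s
target J* = 1.0073; solve J* = V/(n·D) for n: n = V/(J*·D) = 28.03/(1.0073 × 1.026) = 27.121700 rev/s
rpm = 60·n = 1627.301982

rpm = 1627.30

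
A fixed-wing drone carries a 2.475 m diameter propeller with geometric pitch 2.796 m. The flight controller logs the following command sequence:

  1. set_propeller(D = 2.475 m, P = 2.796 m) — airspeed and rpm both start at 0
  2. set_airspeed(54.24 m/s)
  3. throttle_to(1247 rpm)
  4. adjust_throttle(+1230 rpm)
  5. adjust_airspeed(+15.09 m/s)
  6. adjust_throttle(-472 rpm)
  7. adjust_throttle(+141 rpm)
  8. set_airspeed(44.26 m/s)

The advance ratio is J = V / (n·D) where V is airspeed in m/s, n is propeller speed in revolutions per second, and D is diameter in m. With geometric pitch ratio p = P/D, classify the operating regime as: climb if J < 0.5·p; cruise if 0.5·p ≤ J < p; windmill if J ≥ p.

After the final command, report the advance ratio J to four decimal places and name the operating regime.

J = 0.5000, regime = climb

set_propeller: D = 2.475 m, P = 2.796 m (p = P/D = 1.129697); state ← (V=0, rpm=0)
set_airspeed(54.24): V ← 54.24 m/s
throttle_to(1247): rpm ← 1247
adjust_throttle(+1230): rpm ← 1247 +1230 = 2477
adjust_airspeed(+15.09): V ← 54.24 +15.09 = 69.33 m/s
adjust_throttle(-472): rpm ← 2477 -472 = 2005
adjust_throttle(+141): rpm ← 2005 +141 = 2146
set_airspeed(44.26): V ← 44.26 m/s
final state: V = 44.26 m/s, rpm = 2146 → n = rpm/60 = 35.766667 rev/s
J = V / (n·D) = 44.26 / (35.766667 × 2.475) = 0.499986
regime bands: climb J<0.5648 | cruise [0.5648, 1.1297) | windmill J≥1.1297
J = 0.5000 → climb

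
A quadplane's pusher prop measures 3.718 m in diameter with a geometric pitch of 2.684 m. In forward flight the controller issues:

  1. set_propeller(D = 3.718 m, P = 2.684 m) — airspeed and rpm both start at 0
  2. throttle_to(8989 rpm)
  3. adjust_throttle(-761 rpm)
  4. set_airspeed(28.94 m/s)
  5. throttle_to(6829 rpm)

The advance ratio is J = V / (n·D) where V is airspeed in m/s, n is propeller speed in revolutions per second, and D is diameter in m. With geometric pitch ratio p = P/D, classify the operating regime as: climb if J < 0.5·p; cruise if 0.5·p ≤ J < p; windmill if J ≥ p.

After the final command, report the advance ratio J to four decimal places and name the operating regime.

set_propeller: D = 3.718 m, P = 2.684 m (p = P/D = 0.721893); state ← (V=0, rpm=0)
throttle_to(8989): rpm ← 8989
adjust_throttle(-761): rpm ← 8989 -761 = 8228
set_airspeed(28.94): V ← 28.94 m/s
throttle_to(6829): rpm ← 6829
final state: V = 28.94 m/s, rpm = 6829 → n = rpm/60 = 113.816667 rev/s
J = V / (n·D) = 28.94 / (113.816667 × 3.718) = 0.068389
regime bands: climb J<0.3609 | cruise [0.3609, 0.7219) | windmill J≥0.7219
J = 0.0684 → climb

J = 0.0684, regime = climb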